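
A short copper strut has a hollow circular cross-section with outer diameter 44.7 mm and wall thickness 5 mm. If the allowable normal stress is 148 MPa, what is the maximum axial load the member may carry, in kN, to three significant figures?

92.3 kN

A = 623.6 mm².
P_max = σ_allow · A = 148 · 623.6 = 92290 N = 92.29 kN.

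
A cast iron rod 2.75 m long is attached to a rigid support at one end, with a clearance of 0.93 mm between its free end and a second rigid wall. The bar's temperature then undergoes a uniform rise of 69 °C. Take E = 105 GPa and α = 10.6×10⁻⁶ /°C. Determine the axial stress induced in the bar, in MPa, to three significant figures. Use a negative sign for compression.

-41.3 MPa

Free thermal expansion αLΔT = 10.6e-6 · 2750 · 69 = 2.011 mm.
The walls engage after the gap closes; constrained expansion = 2.011 − 0.93 = 1.081 mm.
The walls impose strain ε = −(1.081)/2750 = -3.9322e-04; σ = Eε = 105000 · -3.9322e-04 = -41.29 MPa.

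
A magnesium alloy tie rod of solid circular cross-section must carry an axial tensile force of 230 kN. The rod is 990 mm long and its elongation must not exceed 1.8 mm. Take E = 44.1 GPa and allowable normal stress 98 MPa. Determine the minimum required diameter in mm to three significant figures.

Required area A ≥ P/σ_allow = 230000/98 = 2347 mm².
For a solid circular section, d ≥ √(4A/π) = 54.66 mm.
Elongation limit: A ≥ PL/(Eδ_allow) = 230000·990/(44100·1.8) = 2868 mm² ⇒ d ≥ 60.43 mm.
The elongation limit governs.

60.4 mm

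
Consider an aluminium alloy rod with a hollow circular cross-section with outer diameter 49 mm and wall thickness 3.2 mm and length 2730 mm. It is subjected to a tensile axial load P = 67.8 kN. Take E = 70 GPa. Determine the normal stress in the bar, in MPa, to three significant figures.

147 MPa

A = 460.4 mm².
σ = N/A = 67800/460.4 = 147.3 MPa.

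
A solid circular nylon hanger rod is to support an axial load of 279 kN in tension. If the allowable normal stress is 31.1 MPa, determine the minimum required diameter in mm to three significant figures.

Required area A ≥ P/σ_allow = 279000/31.1 = 8971 mm².
For a solid circular section, d ≥ √(4A/π) = 106.9 mm.

107 mm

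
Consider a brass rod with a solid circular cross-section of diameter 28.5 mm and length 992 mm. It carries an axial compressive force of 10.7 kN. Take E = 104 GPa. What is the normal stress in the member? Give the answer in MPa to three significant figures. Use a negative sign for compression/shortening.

A = 637.9 mm².
σ = N/A = -10700/637.9 = -16.77 MPa.

-16.8 MPa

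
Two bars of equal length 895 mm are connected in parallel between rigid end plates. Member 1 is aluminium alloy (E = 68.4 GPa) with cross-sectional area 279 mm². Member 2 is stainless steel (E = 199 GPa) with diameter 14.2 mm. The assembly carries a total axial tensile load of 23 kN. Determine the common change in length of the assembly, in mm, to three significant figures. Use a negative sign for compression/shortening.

0.407 mm

A_2 = 158.4 mm².
Equal strain + equilibrium ⇒ each member carries load in proportion to AE: A₁E₁ = 19080000 N, A₂E₂ = 31520000 N, ΣAE = 50600000 N.
δ = PL/ΣAE = 23000·895/50600000 = 0.4068 mm.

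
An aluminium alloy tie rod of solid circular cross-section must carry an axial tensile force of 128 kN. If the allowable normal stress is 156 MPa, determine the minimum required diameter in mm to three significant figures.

Required area A ≥ P/σ_allow = 128000/156 = 820.5 mm².
For a solid circular section, d ≥ √(4A/π) = 32.32 mm.

32.3 mm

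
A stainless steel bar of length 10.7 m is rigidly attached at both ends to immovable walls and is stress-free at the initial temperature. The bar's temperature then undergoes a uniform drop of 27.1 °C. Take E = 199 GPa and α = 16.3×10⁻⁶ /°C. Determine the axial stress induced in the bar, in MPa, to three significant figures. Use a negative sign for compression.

87.9 MPa

Free thermal expansion αLΔT = 16.3e-6 · 10700 · -27.1 = -4.727 mm.
The walls impose strain ε = −(-4.727)/10700 = 4.4173e-04; σ = Eε = 199000 · 4.4173e-04 = 87.9 MPa.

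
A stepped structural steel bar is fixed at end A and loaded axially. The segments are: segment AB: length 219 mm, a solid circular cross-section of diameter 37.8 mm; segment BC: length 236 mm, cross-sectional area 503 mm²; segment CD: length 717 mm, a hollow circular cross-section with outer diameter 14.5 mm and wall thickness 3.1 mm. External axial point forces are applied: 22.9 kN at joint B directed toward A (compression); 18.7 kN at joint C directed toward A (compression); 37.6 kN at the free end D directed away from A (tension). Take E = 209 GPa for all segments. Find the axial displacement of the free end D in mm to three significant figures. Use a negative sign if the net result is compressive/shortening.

Internal axial forces (sectioning from the free end, tension +): N_CD = 37.6 kN, N_BC = 18.9 kN, N_AB = -4 kN.
A_AB = 1122 mm².
A_CD = 111 mm².
δ_AB = -4000·219/(1122·209000) = -0.003735 mm
δ_BC = 18900·236/(503·209000) = 0.04243 mm
δ_CD = 37600·717/(111·209000) = 1.162 mm
δ = Σδ_i = 1.201 mm.

1.20 mm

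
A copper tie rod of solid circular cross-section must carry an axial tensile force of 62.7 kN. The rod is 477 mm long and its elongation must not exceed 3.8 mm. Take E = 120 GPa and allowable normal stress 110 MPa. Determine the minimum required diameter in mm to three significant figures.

Required area A ≥ P/σ_allow = 62700/110 = 570 mm².
For a solid circular section, d ≥ √(4A/π) = 26.94 mm.
Elongation limit: A ≥ PL/(Eδ_allow) = 62700·477/(120000·3.8) = 65.59 mm² ⇒ d ≥ 9.138 mm.
The stress limit governs.

26.9 mm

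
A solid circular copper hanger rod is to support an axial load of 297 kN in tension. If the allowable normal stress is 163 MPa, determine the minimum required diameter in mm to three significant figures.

48.2 mm

Required area A ≥ P/σ_allow = 297000/163 = 1822 mm².
For a solid circular section, d ≥ √(4A/π) = 48.17 mm.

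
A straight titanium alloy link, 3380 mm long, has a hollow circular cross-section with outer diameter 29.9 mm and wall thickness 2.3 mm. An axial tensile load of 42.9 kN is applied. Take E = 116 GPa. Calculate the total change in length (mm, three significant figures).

6.27 mm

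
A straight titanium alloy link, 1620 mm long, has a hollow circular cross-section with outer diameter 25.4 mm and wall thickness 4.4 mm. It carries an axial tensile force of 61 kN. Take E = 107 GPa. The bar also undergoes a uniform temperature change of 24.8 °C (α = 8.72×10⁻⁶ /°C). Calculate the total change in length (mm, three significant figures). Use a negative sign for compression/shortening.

3.53 mm

A = 290.3 mm².
δ_mech = NL/(AE) = 61000·1620/(290.3·107000) = 3.182 mm.
δ_thermal = αLΔT = 8.72e-6·1620·24.8 = 0.3503 mm.
δ = δ_mech + δ_thermal = 3.532 mm.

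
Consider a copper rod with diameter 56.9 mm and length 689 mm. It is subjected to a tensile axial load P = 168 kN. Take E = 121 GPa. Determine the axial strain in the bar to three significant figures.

A = 2543 mm².
σ = N/A = 66.07 MPa; ε = σ/E = 66.07/121000 = 5.460e-04.

5.46e-04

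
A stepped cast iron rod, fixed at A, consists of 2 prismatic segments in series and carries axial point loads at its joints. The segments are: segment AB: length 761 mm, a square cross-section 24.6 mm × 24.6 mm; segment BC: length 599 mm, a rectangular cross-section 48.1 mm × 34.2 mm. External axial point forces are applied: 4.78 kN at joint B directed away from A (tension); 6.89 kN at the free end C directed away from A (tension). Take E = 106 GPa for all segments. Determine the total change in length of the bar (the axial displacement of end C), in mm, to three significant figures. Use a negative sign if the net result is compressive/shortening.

Internal axial forces (sectioning from the free end, tension +): N_BC = 6.89 kN, N_AB = 11.67 kN.
A_AB = 605.2 mm².
A_BC = 1645 mm².
δ_AB = 11670·761/(605.2·106000) = 0.1384 mm
δ_BC = 6890·599/(1645·106000) = 0.02367 mm
δ = Σδ_i = 0.1621 mm.

0.162 mm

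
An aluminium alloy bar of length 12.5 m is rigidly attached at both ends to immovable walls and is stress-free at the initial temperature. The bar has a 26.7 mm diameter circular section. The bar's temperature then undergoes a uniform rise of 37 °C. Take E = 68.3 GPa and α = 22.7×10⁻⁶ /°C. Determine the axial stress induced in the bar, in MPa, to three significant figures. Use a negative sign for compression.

Free thermal expansion αLΔT = 22.7e-6 · 12500 · 37 = 10.5 mm.
The walls impose strain ε = −(10.5)/12500 = -8.3990e-04; σ = Eε = 68300 · -8.3990e-04 = -57.37 MPa.

-57.4 MPa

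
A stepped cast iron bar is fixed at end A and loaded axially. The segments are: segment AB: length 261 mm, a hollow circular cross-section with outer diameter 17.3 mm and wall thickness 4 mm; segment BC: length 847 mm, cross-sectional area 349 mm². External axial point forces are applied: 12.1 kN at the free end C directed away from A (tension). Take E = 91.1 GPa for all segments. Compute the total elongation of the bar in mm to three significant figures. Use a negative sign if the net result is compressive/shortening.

0.530 mm

Internal axial forces (sectioning from the free end, tension +): N_BC = 12.1 kN, N_AB = 12.1 kN.
A_AB = 167.1 mm².
δ_AB = 12100·261/(167.1·91100) = 0.2074 mm
δ_BC = 12100·847/(349·91100) = 0.3223 mm
δ = Σδ_i = 0.5298 mm.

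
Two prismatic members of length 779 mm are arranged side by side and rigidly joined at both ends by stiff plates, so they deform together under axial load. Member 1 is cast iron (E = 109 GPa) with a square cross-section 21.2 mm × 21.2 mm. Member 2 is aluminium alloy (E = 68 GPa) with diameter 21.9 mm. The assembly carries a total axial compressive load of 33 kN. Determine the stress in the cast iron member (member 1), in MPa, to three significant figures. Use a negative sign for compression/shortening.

-48.2 MPa

A_1 = 449.4 mm².
A_2 = 376.7 mm².
Equal strain + equilibrium ⇒ each member carries load in proportion to AE: A₁E₁ = 48990000 N, A₂E₂ = 25610000 N, ΣAE = 74600000 N.
σ₁ = P·E₁/ΣAE = -33000·109000/74600000 = -48.21 MPa.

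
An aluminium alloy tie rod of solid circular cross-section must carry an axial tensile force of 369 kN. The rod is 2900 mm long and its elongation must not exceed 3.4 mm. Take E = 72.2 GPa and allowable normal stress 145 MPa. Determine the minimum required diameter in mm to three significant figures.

Required area A ≥ P/σ_allow = 369000/145 = 2545 mm².
For a solid circular section, d ≥ √(4A/π) = 56.92 mm.
Elongation limit: A ≥ PL/(Eδ_allow) = 369000·2900/(72200·3.4) = 4359 mm² ⇒ d ≥ 74.5 mm.
The elongation limit governs.

74.5 mm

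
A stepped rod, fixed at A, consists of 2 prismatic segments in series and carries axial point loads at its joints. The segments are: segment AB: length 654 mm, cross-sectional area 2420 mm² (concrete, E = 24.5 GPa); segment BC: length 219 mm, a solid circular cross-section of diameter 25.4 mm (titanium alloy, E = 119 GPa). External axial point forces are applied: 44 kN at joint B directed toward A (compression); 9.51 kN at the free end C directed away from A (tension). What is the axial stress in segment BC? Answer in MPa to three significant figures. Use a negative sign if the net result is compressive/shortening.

18.8 MPa

Internal axial forces (sectioning from the free end, tension +): N_BC = 9.51 kN, N_AB = -34.49 kN.
A_BC = 506.7 mm².
σ_BC = N_BC/A_BC = 9510/506.7 = 18.77 MPa.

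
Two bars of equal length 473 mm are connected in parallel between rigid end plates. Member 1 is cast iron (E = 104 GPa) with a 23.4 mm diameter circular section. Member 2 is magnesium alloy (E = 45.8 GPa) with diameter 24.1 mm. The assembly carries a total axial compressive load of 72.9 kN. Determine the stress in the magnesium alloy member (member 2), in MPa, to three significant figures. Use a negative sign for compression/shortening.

A_1 = 430.1 mm².
A_2 = 456.2 mm².
Equal strain + equilibrium ⇒ each member carries load in proportion to AE: A₁E₁ = 44730000 N, A₂E₂ = 20890000 N, ΣAE = 65620000 N.
σ₂ = P·E₂/ΣAE = -72900·45800/65620000 = -50.88 MPa.

-50.9 MPa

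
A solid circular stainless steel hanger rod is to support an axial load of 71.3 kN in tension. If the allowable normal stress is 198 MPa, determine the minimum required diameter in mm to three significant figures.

Required area A ≥ P/σ_allow = 71300/198 = 360.1 mm².
For a solid circular section, d ≥ √(4A/π) = 21.41 mm.

21.4 mm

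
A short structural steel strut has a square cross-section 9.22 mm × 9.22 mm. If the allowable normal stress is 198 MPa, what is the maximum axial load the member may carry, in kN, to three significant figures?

16.8 kN

A = 85.01 mm².
P_max = σ_allow · A = 198 · 85.01 = 16830 N = 16.83 kN.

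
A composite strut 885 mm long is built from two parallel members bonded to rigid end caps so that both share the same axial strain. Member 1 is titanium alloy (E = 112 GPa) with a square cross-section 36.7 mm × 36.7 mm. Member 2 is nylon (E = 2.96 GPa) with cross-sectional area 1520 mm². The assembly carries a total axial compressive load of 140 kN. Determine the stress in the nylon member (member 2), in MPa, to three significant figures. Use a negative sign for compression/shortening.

A_1 = 1347 mm².
Equal strain + equilibrium ⇒ each member carries load in proportion to AE: A₁E₁ = 150900000 N, A₂E₂ = 4499000 N, ΣAE = 155400000 N.
σ₂ = P·E₂/ΣAE = -140000·2960/155400000 = -2.668 MPa.

-2.67 MPa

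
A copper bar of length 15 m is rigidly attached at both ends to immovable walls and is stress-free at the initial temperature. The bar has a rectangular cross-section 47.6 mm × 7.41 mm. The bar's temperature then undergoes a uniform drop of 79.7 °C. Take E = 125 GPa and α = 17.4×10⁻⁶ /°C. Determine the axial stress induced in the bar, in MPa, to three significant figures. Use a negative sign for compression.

Free thermal expansion αLΔT = 17.4e-6 · 15000 · -79.7 = -20.8 mm.
The walls impose strain ε = −(-20.8)/15000 = 1.3868e-03; σ = Eε = 125000 · 1.3868e-03 = 173.3 MPa.

173 MPa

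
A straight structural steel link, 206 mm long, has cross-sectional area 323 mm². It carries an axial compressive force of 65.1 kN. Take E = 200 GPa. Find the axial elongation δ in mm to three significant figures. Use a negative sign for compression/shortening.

δ_mech = NL/(AE) = -65100·206/(323·200000) = -0.2076 mm.

-0.208 mm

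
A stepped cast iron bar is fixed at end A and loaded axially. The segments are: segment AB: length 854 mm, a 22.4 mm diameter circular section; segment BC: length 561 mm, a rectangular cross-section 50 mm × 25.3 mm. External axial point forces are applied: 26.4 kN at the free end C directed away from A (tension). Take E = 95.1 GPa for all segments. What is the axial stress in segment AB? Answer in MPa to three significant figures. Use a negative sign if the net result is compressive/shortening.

67.0 MPa

Internal axial forces (sectioning from the free end, tension +): N_BC = 26.4 kN, N_AB = 26.4 kN.
A_AB = 394.1 mm².
σ_AB = N_AB/A_AB = 26400/394.1 = 66.99 MPa.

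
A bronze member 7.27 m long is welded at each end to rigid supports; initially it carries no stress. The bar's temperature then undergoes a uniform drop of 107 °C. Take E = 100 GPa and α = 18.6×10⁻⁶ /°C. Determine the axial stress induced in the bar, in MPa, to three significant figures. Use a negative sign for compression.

Free thermal expansion αLΔT = 18.6e-6 · 7270 · -107 = -14.47 mm.
The walls impose strain ε = −(-14.47)/7270 = 1.9902e-03; σ = Eε = 100000 · 1.9902e-03 = 199 MPa.

199 MPa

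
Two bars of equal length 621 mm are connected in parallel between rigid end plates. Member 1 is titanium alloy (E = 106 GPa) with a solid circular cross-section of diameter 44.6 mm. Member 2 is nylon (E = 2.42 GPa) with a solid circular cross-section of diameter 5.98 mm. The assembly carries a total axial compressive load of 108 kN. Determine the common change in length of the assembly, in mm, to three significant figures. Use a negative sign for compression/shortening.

A_1 = 1562 mm².
A_2 = 28.09 mm².
Equal strain + equilibrium ⇒ each member carries load in proportion to AE: A₁E₁ = 165600000 N, A₂E₂ = 67970 N, ΣAE = 165700000 N.
δ = PL/ΣAE = -108000·621/165700000 = -0.4048 mm.

-0.405 mm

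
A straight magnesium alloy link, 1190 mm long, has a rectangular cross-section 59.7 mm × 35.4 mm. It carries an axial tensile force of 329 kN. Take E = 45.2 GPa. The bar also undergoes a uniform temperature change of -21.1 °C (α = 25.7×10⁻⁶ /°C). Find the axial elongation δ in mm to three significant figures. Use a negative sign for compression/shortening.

A = 2113 mm².
δ_mech = NL/(AE) = 329000·1190/(2113·45200) = 4.099 mm.
δ_thermal = αLΔT = 25.7e-6·1190·-21.1 = -0.6453 mm.
δ = δ_mech + δ_thermal = 3.453 mm.

3.45 mm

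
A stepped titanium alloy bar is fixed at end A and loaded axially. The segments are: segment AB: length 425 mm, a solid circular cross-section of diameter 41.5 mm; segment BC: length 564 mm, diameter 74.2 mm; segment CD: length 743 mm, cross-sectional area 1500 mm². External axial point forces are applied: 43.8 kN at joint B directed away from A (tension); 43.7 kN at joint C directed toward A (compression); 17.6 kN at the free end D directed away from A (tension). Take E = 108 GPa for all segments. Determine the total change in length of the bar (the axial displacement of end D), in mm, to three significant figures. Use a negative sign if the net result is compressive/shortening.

0.101 mm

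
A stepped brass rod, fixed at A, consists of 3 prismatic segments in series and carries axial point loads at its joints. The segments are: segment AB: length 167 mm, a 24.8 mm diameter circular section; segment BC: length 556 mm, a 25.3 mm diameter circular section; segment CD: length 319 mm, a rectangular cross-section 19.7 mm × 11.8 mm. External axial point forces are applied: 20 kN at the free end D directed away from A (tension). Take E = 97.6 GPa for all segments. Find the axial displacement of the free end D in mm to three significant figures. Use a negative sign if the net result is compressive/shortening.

Internal axial forces (sectioning from the free end, tension +): N_CD = 20 kN, N_BC = 20 kN, N_AB = 20 kN.
A_AB = 483.1 mm².
A_BC = 502.7 mm².
A_CD = 232.5 mm².
δ_AB = 20000·167/(483.1·97600) = 0.07084 mm
δ_BC = 20000·556/(502.7·97600) = 0.2266 mm
δ_CD = 20000·319/(232.5·97600) = 0.2812 mm
δ = Σδ_i = 0.5787 mm.

0.579 mm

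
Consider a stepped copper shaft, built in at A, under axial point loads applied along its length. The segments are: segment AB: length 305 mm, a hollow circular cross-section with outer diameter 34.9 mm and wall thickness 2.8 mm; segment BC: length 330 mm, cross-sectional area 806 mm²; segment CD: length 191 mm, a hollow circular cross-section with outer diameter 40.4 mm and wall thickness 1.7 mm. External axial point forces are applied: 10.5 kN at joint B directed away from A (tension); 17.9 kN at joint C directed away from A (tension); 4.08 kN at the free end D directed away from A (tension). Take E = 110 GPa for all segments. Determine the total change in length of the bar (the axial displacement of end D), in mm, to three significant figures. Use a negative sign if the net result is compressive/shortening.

Internal axial forces (sectioning from the free end, tension +): N_CD = 4.08 kN, N_BC = 21.98 kN, N_AB = 32.48 kN.
A_AB = 282.4 mm².
A_CD = 206.7 mm².
δ_AB = 32480·305/(282.4·110000) = 0.3189 mm
δ_BC = 21980·330/(806·110000) = 0.08181 mm
δ_CD = 4080·191/(206.7·110000) = 0.03428 mm
δ = Σδ_i = 0.435 mm.

0.435 mm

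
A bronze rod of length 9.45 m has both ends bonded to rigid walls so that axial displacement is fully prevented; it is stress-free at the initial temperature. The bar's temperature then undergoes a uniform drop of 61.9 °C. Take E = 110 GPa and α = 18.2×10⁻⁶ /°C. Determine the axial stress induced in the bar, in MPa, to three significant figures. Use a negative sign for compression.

124 MPa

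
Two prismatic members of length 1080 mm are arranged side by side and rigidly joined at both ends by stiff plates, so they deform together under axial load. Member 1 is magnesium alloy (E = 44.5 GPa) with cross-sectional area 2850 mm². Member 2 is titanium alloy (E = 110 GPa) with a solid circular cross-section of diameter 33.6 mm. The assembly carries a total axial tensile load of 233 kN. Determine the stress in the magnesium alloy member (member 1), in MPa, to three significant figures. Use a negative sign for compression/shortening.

46.2 MPa

A_2 = 886.7 mm².
Equal strain + equilibrium ⇒ each member carries load in proportion to AE: A₁E₁ = 126800000 N, A₂E₂ = 97540000 N, ΣAE = 224400000 N.
σ₁ = P·E₁/ΣAE = 233000·44500/224400000 = 46.21 MPa.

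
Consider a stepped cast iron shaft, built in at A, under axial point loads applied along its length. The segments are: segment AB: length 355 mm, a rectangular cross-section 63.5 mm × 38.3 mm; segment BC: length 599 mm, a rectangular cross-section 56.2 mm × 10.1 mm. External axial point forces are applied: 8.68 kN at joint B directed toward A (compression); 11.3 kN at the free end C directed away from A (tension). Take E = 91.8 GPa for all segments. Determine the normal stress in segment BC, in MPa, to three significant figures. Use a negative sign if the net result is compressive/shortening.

19.9 MPa

Internal axial forces (sectioning from the free end, tension +): N_BC = 11.3 kN, N_AB = 2.62 kN.
A_BC = 567.6 mm².
σ_BC = N_BC/A_BC = 11300/567.6 = 19.91 MPa.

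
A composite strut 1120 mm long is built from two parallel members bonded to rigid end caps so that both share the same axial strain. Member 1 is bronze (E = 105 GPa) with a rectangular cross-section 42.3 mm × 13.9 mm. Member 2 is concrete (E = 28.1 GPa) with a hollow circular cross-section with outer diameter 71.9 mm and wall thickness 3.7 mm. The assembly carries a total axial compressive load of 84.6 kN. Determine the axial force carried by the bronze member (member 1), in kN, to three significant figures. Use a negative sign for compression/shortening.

A_1 = 588 mm².
A_2 = 792.7 mm².
Equal strain + equilibrium ⇒ each member carries load in proportion to AE: A₁E₁ = 61740000 N, A₂E₂ = 22280000 N, ΣAE = 84010000 N.
F₁ = P·A₁E₁/ΣAE = -84600·61740000/84010000 = -62170 N.

-62.2 kN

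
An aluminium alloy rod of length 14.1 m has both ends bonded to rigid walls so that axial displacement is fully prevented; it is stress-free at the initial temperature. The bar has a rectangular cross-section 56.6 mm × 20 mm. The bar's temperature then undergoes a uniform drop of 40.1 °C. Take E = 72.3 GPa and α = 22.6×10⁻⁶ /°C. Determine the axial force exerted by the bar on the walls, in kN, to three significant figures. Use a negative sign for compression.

Free thermal expansion αLΔT = 22.6e-6 · 14100 · -40.1 = -12.78 mm.
The walls impose strain ε = −(-12.78)/14100 = 9.0626e-04; σ = Eε = 72300 · 9.0626e-04 = 65.52 MPa.
Wall reaction R = σ·A = 65.52·1132 = 74170 N = 74.17 kN.

74.2 kN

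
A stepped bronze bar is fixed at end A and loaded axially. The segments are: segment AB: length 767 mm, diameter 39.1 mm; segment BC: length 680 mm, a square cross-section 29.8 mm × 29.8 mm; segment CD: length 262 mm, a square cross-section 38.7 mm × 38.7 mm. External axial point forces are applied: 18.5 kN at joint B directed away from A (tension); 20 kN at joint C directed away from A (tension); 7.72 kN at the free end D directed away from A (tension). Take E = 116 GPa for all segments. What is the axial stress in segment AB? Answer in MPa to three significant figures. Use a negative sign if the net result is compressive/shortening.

38.5 MPa

Internal axial forces (sectioning from the free end, tension +): N_CD = 7.72 kN, N_BC = 27.72 kN, N_AB = 46.22 kN.
A_AB = 1201 mm².
σ_AB = N_AB/A_AB = 46220/1201 = 38.49 MPa.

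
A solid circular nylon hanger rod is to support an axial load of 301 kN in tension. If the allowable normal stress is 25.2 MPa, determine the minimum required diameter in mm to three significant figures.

Required area A ≥ P/σ_allow = 301000/25.2 = 11940 mm².
For a solid circular section, d ≥ √(4A/π) = 123.3 mm.

123 mm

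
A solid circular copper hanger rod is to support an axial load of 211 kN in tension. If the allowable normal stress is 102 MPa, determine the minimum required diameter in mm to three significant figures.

51.3 mm

Required area A ≥ P/σ_allow = 211000/102 = 2069 mm².
For a solid circular section, d ≥ √(4A/π) = 51.32 mm.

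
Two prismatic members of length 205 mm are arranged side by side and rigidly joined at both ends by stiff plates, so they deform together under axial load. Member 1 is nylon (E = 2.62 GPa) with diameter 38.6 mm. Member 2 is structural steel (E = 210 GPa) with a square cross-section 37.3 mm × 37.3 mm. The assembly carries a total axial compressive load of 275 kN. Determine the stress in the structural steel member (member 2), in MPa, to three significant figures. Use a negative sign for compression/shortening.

A_1 = 1170 mm².
A_2 = 1391 mm².
Equal strain + equilibrium ⇒ each member carries load in proportion to AE: A₁E₁ = 3066000 N, A₂E₂ = 292200000 N, ΣAE = 295200000 N.
σ₂ = P·E₂/ΣAE = -275000·210000/295200000 = -195.6 MPa.

-196 MPa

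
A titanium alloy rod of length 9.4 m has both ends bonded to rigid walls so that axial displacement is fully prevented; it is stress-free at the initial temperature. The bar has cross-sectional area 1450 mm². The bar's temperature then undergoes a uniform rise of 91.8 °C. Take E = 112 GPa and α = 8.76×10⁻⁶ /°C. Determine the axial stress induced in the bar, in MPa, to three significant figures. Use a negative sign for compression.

-90.1 MPa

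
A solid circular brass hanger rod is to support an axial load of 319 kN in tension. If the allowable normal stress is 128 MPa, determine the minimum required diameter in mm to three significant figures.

Required area A ≥ P/σ_allow = 319000/128 = 2492 mm².
For a solid circular section, d ≥ √(4A/π) = 56.33 mm.

56.3 mm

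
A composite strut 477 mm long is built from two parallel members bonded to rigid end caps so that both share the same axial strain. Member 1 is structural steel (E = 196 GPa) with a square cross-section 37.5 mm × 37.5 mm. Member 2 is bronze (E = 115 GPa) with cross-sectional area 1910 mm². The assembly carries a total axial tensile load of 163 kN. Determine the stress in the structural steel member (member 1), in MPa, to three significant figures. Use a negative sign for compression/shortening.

64.5 MPa

A_1 = 1406 mm².
Equal strain + equilibrium ⇒ each member carries load in proportion to AE: A₁E₁ = 275600000 N, A₂E₂ = 219600000 N, ΣAE = 495300000 N.
σ₁ = P·E₁/ΣAE = 163000·196000/495300000 = 64.51 MPa.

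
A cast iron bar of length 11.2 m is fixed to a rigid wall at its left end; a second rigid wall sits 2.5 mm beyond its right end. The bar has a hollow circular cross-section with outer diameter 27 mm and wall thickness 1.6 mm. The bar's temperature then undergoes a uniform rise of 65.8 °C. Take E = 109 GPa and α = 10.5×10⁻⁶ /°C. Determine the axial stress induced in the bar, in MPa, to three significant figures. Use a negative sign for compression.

Free thermal expansion αLΔT = 10.5e-6 · 11200 · 65.8 = 7.738 mm.
The walls engage after the gap closes; constrained expansion = 7.738 − 2.5 = 5.238 mm.
The walls impose strain ε = −(5.238)/11200 = -4.6769e-04; σ = Eε = 109000 · -4.6769e-04 = -50.98 MPa.

-51.0 MPa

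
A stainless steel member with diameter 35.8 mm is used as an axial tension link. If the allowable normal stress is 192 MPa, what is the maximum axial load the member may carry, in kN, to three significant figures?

193 kN

A = 1007 mm².
P_max = σ_allow · A = 192 · 1007 = 193300 N = 193.3 kN.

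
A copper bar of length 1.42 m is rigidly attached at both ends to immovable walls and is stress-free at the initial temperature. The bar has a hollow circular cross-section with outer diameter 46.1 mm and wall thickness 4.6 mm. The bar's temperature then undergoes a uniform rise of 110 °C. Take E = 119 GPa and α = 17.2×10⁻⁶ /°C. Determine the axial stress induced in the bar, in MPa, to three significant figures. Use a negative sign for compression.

Free thermal expansion αLΔT = 17.2e-6 · 1420 · 110 = 2.687 mm.
The walls impose strain ε = −(2.687)/1420 = -1.8920e-03; σ = Eε = 119000 · -1.8920e-03 = -225.1 MPa.

-225 MPa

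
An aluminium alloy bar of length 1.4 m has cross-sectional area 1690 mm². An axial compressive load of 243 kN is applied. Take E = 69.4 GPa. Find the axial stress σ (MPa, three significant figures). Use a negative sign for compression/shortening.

σ = N/A = -243000/1690 = -143.8 MPa.

-144 MPa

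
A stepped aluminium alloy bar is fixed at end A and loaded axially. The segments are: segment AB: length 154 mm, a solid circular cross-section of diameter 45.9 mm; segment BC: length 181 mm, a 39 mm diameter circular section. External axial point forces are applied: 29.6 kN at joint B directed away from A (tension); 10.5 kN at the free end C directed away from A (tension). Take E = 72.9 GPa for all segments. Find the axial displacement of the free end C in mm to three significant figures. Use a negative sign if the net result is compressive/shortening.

0.0730 mm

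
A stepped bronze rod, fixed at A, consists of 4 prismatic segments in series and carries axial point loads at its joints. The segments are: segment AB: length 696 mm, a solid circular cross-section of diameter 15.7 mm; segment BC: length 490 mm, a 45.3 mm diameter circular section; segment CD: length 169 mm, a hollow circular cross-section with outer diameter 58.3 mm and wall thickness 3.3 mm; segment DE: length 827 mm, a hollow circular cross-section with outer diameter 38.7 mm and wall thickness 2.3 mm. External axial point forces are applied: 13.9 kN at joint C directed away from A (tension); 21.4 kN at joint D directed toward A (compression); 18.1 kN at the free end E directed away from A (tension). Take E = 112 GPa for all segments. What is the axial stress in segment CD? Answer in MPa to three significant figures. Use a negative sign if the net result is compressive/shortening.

-5.79 MPa

Internal axial forces (sectioning from the free end, tension +): N_DE = 18.1 kN, N_CD = -3.3 kN, N_BC = 10.6 kN, N_AB = 10.6 kN.
A_CD = 570.2 mm².
σ_CD = N_CD/A_CD = -3300/570.2 = -5.787 MPa.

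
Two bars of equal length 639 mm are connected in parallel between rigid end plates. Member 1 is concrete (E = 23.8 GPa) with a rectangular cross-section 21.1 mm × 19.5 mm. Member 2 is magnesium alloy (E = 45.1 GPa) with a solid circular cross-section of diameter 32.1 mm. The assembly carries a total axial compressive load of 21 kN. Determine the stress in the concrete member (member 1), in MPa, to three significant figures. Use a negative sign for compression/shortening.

A_1 = 411.5 mm².
A_2 = 809.3 mm².
Equal strain + equilibrium ⇒ each member carries load in proportion to AE: A₁E₁ = 9793000 N, A₂E₂ = 36500000 N, ΣAE = 46290000 N.
σ₁ = P·E₁/ΣAE = -21000·23800/46290000 = -10.8 MPa.

-10.8 MPa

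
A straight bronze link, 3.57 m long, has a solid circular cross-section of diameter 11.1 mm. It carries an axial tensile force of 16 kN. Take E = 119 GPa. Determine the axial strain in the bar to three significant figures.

0.00139

A = 96.77 mm².
σ = N/A = 165.3 MPa; ε = σ/E = 165.3/119000 = 1.389e-03.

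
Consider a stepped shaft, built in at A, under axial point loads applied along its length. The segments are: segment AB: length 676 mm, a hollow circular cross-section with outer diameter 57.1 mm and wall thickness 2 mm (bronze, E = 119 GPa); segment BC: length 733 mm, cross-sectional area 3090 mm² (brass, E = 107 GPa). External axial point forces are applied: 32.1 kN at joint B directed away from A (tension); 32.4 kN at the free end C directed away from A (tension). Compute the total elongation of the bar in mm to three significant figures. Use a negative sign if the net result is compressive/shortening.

1.13 mm

Internal axial forces (sectioning from the free end, tension +): N_BC = 32.4 kN, N_AB = 64.5 kN.
A_AB = 346.2 mm².
δ_AB = 64500·676/(346.2·119000) = 1.058 mm
δ_BC = 32400·733/(3090·107000) = 0.07183 mm
δ = Σδ_i = 1.13 mm.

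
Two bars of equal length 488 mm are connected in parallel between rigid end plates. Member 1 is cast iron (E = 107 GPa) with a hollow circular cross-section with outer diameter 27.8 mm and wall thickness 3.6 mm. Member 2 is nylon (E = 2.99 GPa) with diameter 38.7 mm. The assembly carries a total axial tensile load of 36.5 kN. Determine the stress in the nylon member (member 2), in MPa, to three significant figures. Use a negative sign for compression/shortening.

A_1 = 273.7 mm².
A_2 = 1176 mm².
Equal strain + equilibrium ⇒ each member carries load in proportion to AE: A₁E₁ = 29290000 N, A₂E₂ = 3517000 N, ΣAE = 32800000 N.
σ₂ = P·E₂/ΣAE = 36500·2990/32800000 = 3.327 MPa.

3.33 MPa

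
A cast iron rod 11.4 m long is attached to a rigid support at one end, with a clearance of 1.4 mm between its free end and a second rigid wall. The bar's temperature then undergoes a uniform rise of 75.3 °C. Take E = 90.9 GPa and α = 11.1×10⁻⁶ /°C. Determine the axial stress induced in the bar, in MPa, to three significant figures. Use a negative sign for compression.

-64.8 MPa

Free thermal expansion αLΔT = 11.1e-6 · 11400 · 75.3 = 9.528 mm.
The walls engage after the gap closes; constrained expansion = 9.528 − 1.4 = 8.128 mm.
The walls impose strain ε = −(8.128)/11400 = -7.1302e-04; σ = Eε = 90900 · -7.1302e-04 = -64.81 MPa.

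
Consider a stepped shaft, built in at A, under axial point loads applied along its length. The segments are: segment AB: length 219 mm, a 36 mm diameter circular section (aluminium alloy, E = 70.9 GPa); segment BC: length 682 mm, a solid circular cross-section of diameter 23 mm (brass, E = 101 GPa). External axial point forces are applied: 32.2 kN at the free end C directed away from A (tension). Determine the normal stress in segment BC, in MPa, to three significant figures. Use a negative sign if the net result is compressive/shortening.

77.5 MPa

Internal axial forces (sectioning from the free end, tension +): N_BC = 32.2 kN, N_AB = 32.2 kN.
A_BC = 415.5 mm².
σ_BC = N_BC/A_BC = 32200/415.5 = 77.5 MPa.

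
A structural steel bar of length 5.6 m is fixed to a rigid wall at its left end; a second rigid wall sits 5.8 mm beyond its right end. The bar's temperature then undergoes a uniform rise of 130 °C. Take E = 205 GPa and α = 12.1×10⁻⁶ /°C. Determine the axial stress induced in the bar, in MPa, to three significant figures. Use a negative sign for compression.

-110 MPa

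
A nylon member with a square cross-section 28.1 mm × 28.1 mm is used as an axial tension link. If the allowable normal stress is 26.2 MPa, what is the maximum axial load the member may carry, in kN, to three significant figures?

A = 789.6 mm².
P_max = σ_allow · A = 26.2 · 789.6 = 20690 N = 20.69 kN.

20.7 kN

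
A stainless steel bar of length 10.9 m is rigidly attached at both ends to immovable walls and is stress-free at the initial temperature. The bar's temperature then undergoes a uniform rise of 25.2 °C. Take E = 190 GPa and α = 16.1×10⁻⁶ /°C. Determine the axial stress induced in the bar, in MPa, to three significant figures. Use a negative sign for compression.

Free thermal expansion αLΔT = 16.1e-6 · 10900 · 25.2 = 4.422 mm.
The walls impose strain ε = −(4.422)/10900 = -4.0572e-04; σ = Eε = 190000 · -4.0572e-04 = -77.09 MPa.

-77.1 MPa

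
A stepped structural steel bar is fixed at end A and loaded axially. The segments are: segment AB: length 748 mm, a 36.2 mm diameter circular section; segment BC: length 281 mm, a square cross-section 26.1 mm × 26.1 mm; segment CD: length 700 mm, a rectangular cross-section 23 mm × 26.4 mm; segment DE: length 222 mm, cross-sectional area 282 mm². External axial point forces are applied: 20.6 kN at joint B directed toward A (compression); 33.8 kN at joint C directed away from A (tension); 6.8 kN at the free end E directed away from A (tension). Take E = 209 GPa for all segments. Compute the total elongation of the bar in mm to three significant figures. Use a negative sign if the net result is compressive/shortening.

0.213 mm

Internal axial forces (sectioning from the free end, tension +): N_DE = 6.8 kN, N_CD = 6.8 kN, N_BC = 40.6 kN, N_AB = 20 kN.
A_AB = 1029 mm².
A_BC = 681.2 mm².
A_CD = 607.2 mm².
δ_AB = 20000·748/(1029·209000) = 0.06955 mm
δ_BC = 40600·281/(681.2·209000) = 0.08013 mm
δ_CD = 6800·700/(607.2·209000) = 0.03751 mm
δ_DE = 6800·222/(282·209000) = 0.02561 mm
δ = Σδ_i = 0.2128 mm.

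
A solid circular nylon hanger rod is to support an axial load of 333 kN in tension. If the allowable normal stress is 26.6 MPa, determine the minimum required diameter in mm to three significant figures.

126 mm

Required area A ≥ P/σ_allow = 333000/26.6 = 12520 mm².
For a solid circular section, d ≥ √(4A/π) = 126.3 mm.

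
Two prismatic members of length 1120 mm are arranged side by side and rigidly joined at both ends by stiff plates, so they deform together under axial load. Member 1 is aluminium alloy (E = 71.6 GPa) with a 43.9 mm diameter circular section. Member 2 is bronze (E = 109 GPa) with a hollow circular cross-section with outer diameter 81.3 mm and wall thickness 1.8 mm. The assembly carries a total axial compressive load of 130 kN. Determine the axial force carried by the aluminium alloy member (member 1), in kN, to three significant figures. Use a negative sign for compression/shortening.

A_1 = 1514 mm².
A_2 = 449.6 mm².
Equal strain + equilibrium ⇒ each member carries load in proportion to AE: A₁E₁ = 108400000 N, A₂E₂ = 49000000 N, ΣAE = 157400000 N.
F₁ = P·A₁E₁/ΣAE = -130000·108400000/157400000 = -89520 N.

-89.5 kN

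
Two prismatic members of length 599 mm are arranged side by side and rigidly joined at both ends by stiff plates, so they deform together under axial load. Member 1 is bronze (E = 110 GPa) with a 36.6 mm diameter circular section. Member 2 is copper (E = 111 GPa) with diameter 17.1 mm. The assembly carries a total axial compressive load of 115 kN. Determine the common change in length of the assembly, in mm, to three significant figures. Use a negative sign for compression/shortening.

A_1 = 1052 mm².
A_2 = 229.7 mm².
Equal strain + equilibrium ⇒ each member carries load in proportion to AE: A₁E₁ = 115700000 N, A₂E₂ = 25490000 N, ΣAE = 141200000 N.
δ = PL/ΣAE = -115000·599/141200000 = -0.4878 mm.

-0.488 mm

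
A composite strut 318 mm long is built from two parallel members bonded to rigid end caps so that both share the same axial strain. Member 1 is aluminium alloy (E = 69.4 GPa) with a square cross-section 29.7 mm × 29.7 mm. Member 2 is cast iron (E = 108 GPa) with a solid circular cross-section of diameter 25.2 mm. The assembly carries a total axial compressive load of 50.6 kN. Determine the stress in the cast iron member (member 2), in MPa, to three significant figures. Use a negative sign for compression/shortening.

A_1 = 882.1 mm².
A_2 = 498.8 mm².
Equal strain + equilibrium ⇒ each member carries load in proportion to AE: A₁E₁ = 61220000 N, A₂E₂ = 53870000 N, ΣAE = 115100000 N.
σ₂ = P·E₂/ΣAE = -50600·108000/115100000 = -47.49 MPa.

-47.5 MPa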